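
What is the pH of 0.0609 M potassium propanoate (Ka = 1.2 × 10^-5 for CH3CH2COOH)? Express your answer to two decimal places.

pH = 8.85

CH3CH2COO- is the conjugate base of the weak acid CH3CH2COOH.
Kb = Kw/Ka = 1.0×10^-14 / 1.2 × 10^-5 = 8.33 × 10^-10
Kb = x²/(0.0609 − x) = 8.33 × 10^-10
Assume x ≪ 0.0609: x ≈ √(8.33 × 10^-10 × 0.0609) = 7.12 × 10^-6 M
(x/C₀ = 0.012% < 5%, so the approximation holds.)
pOH = 5.15, so pH = 14.00 − pOH = 8.85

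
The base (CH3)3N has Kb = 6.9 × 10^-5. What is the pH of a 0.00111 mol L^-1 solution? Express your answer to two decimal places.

(CH3)3N + H2O ⇌ (CH3)3NH+ + OH-
Kb = x²/(0.00111 − x) = 6.9 × 10^-5
The 5% rule fails; solving x² + Kb·x − Kb·C₀ = 0 exactly:
x = [−6.9e-05 + √(6.9e-05² + 3.06e-07)]/2 = 2.44 × 10^-4 M
pOH = −log(2.44 × 10^-4) = 3.61; pH = 14.00 − 3.61 = 10.39

pH = 10.39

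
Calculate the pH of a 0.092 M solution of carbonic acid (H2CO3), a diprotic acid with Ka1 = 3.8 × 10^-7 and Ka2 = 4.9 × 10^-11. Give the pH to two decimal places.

pH = 3.73

Since Ka1 ≫ Ka2, the first ionization dominates [H+].
Ka1 = x²/(0.092 − x) = 3.8 × 10^-7
x ≈ √(3.8 × 10^-7 × 0.092) = 1.87 × 10^-4 M
pH = −log(1.87 × 10^-4) = 3.73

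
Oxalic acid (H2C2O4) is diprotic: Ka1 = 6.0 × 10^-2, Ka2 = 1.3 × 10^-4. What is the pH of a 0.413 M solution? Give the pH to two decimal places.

pH = 0.89

Ka1 ≫ Ka2, so treat the first dissociation as the only significant source of H+.
Ka1 = x²/(0.413 − x) = 6.0 × 10^-2
Solving the quadratic: x = (−Ka1 + √(Ka1² + 4·Ka1·C₀))/2 = 1.30 × 10^-1 M
pH = −log(1.30 × 10^-1) = 0.89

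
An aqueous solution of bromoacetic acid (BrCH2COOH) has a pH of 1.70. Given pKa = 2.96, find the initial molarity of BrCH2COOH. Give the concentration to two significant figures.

[H+] = 10^(-1.70) = 2.00 × 10^-2 M = x
Ka = 10^(−2.96) = 1.10 × 10^-3
Ka = x²/(C₀ − x) ⇒ C₀ = x + x²/Ka
C₀ = 2.00 × 10^-2 + (2.00 × 10^-2)²/(1.10 × 10^-3) = 3.84 × 10^-1 M

C₀ = 3.8 × 10^-1 M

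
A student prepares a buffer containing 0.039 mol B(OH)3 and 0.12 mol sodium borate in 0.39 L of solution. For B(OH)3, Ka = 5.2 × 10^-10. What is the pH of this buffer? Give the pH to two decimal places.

pH = 9.77

pKa = −log(5.2 × 10^-10) = 9.284
pH = pKa + log([A⁻]/[HA]) = 9.284 + log(0.12/0.039)
pH = 9.284 + (+0.488) = 9.77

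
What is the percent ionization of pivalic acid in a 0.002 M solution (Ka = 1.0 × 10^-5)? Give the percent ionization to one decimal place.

(CH3)3CCOOH ⇌ (CH3)3CCOO- + H+; let x = [H+] at equilibrium.
Ka = x²/(C₀ − x); solving the quadratic gives x = 1.37 × 10^-4 M.
% ionization = x/C₀ × 100% = 1.37 × 10^-4/0.002 × 100% = 6.8%

6.8%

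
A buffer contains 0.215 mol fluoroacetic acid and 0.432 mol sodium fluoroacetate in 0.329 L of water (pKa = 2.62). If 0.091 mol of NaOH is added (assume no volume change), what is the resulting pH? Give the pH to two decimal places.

pH = 3.25

OH- converts FCH2COOH to FCH2COO-: FCH2COOH → 0.124 mol, FCH2COO- → 0.523 mol.
pH = pKa + log([A⁻]/[HA]) = 2.62 + log(0.523/0.124) = 2.62 +0.625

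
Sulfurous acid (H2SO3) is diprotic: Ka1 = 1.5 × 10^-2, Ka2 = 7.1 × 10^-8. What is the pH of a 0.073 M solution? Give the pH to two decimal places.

Ka1 ≫ Ka2, so treat the first dissociation as the only significant source of H+.
Ka1 = x²/(0.073 − x) = 1.5 × 10^-2
Solving the quadratic: x = (−Ka1 + √(Ka1² + 4·Ka1·C₀))/2 = 2.64 × 10^-2 M
pH = −log(2.64 × 10^-2) = 1.58

pH = 1.58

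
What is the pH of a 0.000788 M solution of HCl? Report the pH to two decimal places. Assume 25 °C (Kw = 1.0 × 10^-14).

pH = 3.10

HCl is a strong acid and dissociates completely, so [H+] = 0.000788 M.
pH = -log(0.000788) = 3.10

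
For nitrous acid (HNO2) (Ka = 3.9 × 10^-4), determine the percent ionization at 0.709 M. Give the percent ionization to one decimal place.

2.3%

HNO2 ⇌ NO2- + H+; let x = [H+] at equilibrium.
x ≈ √(Ka·C₀) = √(3.9 × 10^-4 × 0.709) = 1.66 × 10^-2 M
Fraction ionized = 1.66 × 10^-2 / 0.709 = 0.0234 → 2.3%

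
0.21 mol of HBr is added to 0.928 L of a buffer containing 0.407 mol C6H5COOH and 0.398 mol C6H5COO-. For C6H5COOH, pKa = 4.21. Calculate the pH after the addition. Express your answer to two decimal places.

After neutralization: n(C6H5COOH) = 0.617 mol, n(C6H5COO-) = 0.188 mol.
Henderson–Hasselbalch with mole ratio 0.188/0.617: pH = 4.21 + (-0.516)

pH = 3.69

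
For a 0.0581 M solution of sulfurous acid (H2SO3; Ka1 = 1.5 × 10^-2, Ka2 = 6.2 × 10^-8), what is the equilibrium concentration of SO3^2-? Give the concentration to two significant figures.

First ionization gives [H+] ≈ [HSO3-] = 2.30 × 10^-2 M.
Second step: Ka2 = [H+][SO3^2-]/[HSO3-] ≈ [SO3^2-] (since [H+] ≈ [HSO3-]).
So [SO3^2-] ≈ Ka2.

6.2 × 10^-8 M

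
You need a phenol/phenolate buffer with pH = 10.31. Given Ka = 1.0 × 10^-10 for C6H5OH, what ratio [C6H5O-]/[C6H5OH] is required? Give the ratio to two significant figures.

ratio = 2.0

pKa = -log(1.0 × 10^-10) = 10.000
pH = pKa + log(r) ⇒ log(r) = 10.31 − 10.000 = +0.310
r = [C6H5O-]/[C6H5OH] = 10^(+0.310) = 2.04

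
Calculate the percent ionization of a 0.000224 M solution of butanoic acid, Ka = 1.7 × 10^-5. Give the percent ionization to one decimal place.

CH3(CH2)2COOH ⇌ CH3(CH2)2COO- + H+; let x = [H+] at equilibrium.
Solve x² + 1.7e-05x − 3.81e-09 = 0 → x = 5.38 × 10^-5 M
Fraction ionized = 5.38 × 10^-5 / 0.000224 = 0.2402 → 24.0%

24.0%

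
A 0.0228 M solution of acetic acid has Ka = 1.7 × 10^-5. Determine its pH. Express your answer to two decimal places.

CH3COOH ⇌ CH3COO- + H+
Ka = x²/(0.0228 − x) = 1.7 × 10^-5
Since Ka ≪ C₀, x ≈ √(Ka·C₀) = 6.23 × 10^-4 M.
pH = −log(6.23 × 10^-4) = 3.21

pH = 3.21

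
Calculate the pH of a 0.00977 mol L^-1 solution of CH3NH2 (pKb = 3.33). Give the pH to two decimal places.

pH = 11.28

CH3NH2 + H2O ⇌ CH3NH3+ + OH-
Kb = 10^(−3.33) = 4.68 × 10^-4
From the ICE table, Kb = x²/(0.00977 − x) = 4.68 × 10^-4.
Here C₀/Kb ≈ 20.9, so the small-x approximation fails. Use the quadratic:
x = (−Kb + √(Kb² + 4·Kb·C₀))/2 = 1.92 × 10^-3 M
pOH = 2.72, so pH = 14.00 − pOH = 11.28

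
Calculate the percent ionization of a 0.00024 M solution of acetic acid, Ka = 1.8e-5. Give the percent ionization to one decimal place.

23.9%

CH3COOH ⇌ CH3COO- + H+; let x = [H+] at equilibrium.
Solve x² + 1.8e-05x − 4.32e-09 = 0 → x = 5.73 × 10^-5 M
% ionization = x/C₀ × 100% = 5.73 × 10^-5/0.00024 × 100% = 23.9%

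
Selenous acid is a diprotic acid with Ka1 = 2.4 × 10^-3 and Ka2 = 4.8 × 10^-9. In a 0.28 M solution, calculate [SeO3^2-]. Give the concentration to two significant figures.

4.8 × 10^-9 M

First ionization gives [H+] ≈ [HSeO3-] = 2.48 × 10^-2 M.
Second step: Ka2 = [H+][SeO3^2-]/[HSeO3-] ≈ [SeO3^2-] (since [H+] ≈ [HSeO3-]).
So [SeO3^2-] ≈ Ka2.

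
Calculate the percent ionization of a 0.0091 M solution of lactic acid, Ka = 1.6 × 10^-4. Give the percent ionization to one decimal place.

CH3CH(OH)COOH ⇌ CH3CH(OH)COO- + H+; let x = [H+] at equilibrium.
Ka = x²/(C₀ − x); solving the quadratic gives x = 1.13 × 10^-3 M.
Fraction ionized = 1.13 × 10^-3 / 0.0091 = 0.1242 → 12.4%

12.4%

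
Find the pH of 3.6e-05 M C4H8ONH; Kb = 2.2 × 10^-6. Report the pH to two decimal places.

C4H8ONH + H2O ⇌ C4H8ONH2+ + OH-
Kb = x²/(3.6e-05 − x) = 2.2 × 10^-6
Here C₀/Kb ≈ 16.4, so the small-x approximation fails. Use the quadratic:
x = (−Kb + √(Kb² + 4·Kb·C₀))/2 = 7.87 × 10^-6 M
pOH = −log(7.87 × 10^-6) = 5.10; pH = 14.00 − 5.10 = 8.90

pH = 8.90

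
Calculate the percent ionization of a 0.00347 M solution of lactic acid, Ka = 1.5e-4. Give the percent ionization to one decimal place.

CH3CH(OH)COOH ⇌ CH3CH(OH)COO- + H+; let x = [H+] at equilibrium.
Ka = x²/(C₀ − x); solving the quadratic gives x = 6.50 × 10^-4 M.
% ionization = x/C₀ × 100% = 6.50 × 10^-4/0.00347 × 100% = 18.7%

18.7%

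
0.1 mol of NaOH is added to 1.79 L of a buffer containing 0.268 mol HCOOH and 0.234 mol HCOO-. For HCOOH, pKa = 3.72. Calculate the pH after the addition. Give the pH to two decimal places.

After neutralization: n(HCOOH) = 0.168 mol, n(HCOO-) = 0.334 mol.
Henderson–Hasselbalch with mole ratio 0.334/0.168: pH = 3.72 + (+0.298)

pH = 4.02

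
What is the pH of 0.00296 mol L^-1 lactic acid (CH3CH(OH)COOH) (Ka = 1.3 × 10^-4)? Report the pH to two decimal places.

pH = 3.25

CH3CH(OH)COOH ⇌ CH3CH(OH)COO- + H+
Ka = x²/(0.00296 − x) = 1.3 × 10^-4
The 5% rule fails; solving x² + Ka·x − Ka·C₀ = 0 exactly:
x = [−0.00013 + √(0.00013² + 1.54e-06)]/2 = 5.59 × 10^-4 M
pH = −log[H+] = −log(5.59 × 10^-4) = 3.25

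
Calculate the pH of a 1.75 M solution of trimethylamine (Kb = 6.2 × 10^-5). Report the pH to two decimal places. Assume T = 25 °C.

pH = 12.02

(CH3)3N + H2O ⇌ (CH3)3NH+ + OH-
From the ICE table, Kb = [OH-]²/(1.75 − [OH-]) = 6.2 × 10^-5.
Since Kb ≪ C₀, [OH-] ≈ √(Kb·C₀) = 1.04 × 10^-2 M.
pOH = −log(1.04 × 10^-2) = 1.98; pH = 14.00 − 1.98 = 12.02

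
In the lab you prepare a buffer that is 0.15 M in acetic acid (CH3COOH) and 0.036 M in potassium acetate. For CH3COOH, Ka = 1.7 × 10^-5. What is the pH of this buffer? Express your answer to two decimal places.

pH = 4.15

pKa = −log(1.7 × 10^-5) = 4.770
Using pH = pKa + log([base]/[acid]) with [base]/[acid] = 0.036/0.15:
pH = 4.770 + (-0.620) = 4.15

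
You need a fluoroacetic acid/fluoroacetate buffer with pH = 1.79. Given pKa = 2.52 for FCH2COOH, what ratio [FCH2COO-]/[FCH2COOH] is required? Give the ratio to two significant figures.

pH = pKa + log(r) ⇒ log(r) = 1.79 − 2.52 = -0.73
r = [FCH2COO-]/[FCH2COOH] = 10^(-0.73) = 0.186

ratio = 0.19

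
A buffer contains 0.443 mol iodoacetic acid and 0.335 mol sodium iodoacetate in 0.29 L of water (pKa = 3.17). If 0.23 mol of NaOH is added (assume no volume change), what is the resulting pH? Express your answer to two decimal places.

OH- converts ICH2COOH to ICH2COO-: ICH2COOH → 0.213 mol, ICH2COO- → 0.565 mol.
pH = pKa + log([A⁻]/[HA]) = 3.17 + log(0.565/0.213) = 3.17 +0.424

pH = 3.59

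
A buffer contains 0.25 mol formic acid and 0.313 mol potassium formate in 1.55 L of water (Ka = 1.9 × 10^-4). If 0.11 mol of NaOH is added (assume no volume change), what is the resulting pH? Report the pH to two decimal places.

pH = 4.20

OH- converts HCOOH to HCOO-: HCOOH → 0.14 mol, HCOO- → 0.423 mol.
pKa = −log(1.9 × 10^-4) = 3.721
pH = pKa + log(n_HCOO-/n_HCOOH) = 3.721 + log(0.423/0.14) = 3.721 + (+0.480)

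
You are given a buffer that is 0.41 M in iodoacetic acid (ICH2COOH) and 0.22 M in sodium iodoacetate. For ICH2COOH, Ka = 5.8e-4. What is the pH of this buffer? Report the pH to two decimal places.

pH = 2.97

pKa = −log(5.8 × 10^-4) = 3.237
Using pH = pKa + log([base]/[acid]) with [base]/[acid] = 0.22/0.41:
pH = 3.237 + (-0.270) = 2.97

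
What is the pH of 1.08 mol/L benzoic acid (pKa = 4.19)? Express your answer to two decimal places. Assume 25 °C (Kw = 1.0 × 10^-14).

pH = 2.08

C6H5COOH ⇌ C6H5COO- + H+
Ka = 10^(−4.19) = 6.46 × 10^-5
From the ICE table, Ka = [H+]²/(1.08 − [H+]) = 6.46 × 10^-5.
Assume [H+] ≪ 1.08: [H+] ≈ √(6.46 × 10^-5 × 1.08) = 8.35 × 10^-3 M
([H+]/C₀ = 0.77% < 5%, so the approximation holds.)
pH = −log(8.35 × 10^-3) = 2.08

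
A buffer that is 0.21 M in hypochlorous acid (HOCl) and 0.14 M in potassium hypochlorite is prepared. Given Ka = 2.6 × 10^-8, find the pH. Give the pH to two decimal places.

pKa = −log(2.6 × 10^-8) = 7.585
Using pH = pKa + log([base]/[acid]) with [base]/[acid] = 0.14/0.21:
pH = 7.585 + (-0.176) = 7.41

pH = 7.41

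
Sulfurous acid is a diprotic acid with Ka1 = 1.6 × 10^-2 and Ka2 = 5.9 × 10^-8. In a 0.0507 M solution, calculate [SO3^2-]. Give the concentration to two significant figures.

5.9 × 10^-8 M

First ionization gives [H+] ≈ [HSO3-] = 2.16 × 10^-2 M.
Second step: Ka2 = [H+][SO3^2-]/[HSO3-] ≈ [SO3^2-] (since [H+] ≈ [HSO3-]).
So [SO3^2-] ≈ Ka2.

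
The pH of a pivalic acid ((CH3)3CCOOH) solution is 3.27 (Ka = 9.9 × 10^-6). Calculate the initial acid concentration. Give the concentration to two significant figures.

C₀ = 3.0 × 10^-2 M

[H+] = 10^(-3.27) = 5.37 × 10^-4 M = x
Ka = x²/(C₀ − x) ⇒ C₀ = x + x²/Ka
C₀ = 5.37 × 10^-4 + (5.37 × 10^-4)²/(9.9 × 10^-6) = 2.97 × 10^-2 M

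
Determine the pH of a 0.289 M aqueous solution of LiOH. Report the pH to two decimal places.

LiOH is a strong base; [OH-] = 0.289 M.
pOH = -log(0.289) = 0.54
pH = 14.00 - 0.54 = 13.46

pH = 13.46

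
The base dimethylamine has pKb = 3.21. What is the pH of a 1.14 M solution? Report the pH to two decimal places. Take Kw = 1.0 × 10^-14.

(CH3)2NH + H2O ⇌ (CH3)2NH2+ + OH-
Kb = 10^(−3.21) = 6.17 × 10^-4
Kb = x²/(1.14 − x) = 6.17 × 10^-4
Assume x ≪ 1.14: x ≈ √(6.17 × 10^-4 × 1.14) = 2.65 × 10^-2 M
Check: 2.3% ionized — well under 5%, approximation valid.
pOH = −log(2.65 × 10^-2) = 1.58; pH = 14.00 − 1.58 = 12.42

pH = 12.42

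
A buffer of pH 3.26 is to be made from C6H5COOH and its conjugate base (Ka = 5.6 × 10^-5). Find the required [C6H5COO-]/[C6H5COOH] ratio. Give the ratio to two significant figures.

pKa = -log(5.6 × 10^-5) = 4.252
pH = pKa + log(r) ⇒ log(r) = 3.26 − 4.252 = -0.992
r = [C6H5COO-]/[C6H5COOH] = 10^(-0.992) = 0.102

ratio = 0.10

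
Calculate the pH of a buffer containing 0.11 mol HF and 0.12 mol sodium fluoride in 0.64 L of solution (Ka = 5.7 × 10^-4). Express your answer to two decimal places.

pH = 3.28

pKa = −log(5.7 × 10^-4) = 3.244
pH = pKa + log([A⁻]/[HA]) = 3.244 + log(0.12/0.11)
pH = 3.244 + (+0.038) = 3.28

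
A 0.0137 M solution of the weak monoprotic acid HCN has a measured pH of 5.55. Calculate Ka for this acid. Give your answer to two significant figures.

[H+] = 10^(-5.55) = 2.82 × 10^-6 M
At equilibrium [HA] = 0.0137 − 2.82 × 10^-6 = 1.37 × 10^-2 M
Ka = [H+][A-]/[HA] = (2.82 × 10^-6)² / 1.37 × 10^-2 = 5.8 × 10^-10

Ka = 5.8 × 10^-10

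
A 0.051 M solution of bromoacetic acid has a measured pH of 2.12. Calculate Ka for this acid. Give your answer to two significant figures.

Ka = 1.3 × 10^-3

[H+] = 10^(-2.12) = 7.59 × 10^-3 M
At equilibrium [HA] = 0.051 − 7.59 × 10^-3 = 4.34 × 10^-2 M
Ka = [H+][A-]/[HA] = (7.59 × 10^-3)² / 4.34 × 10^-2 = 1.3 × 10^-3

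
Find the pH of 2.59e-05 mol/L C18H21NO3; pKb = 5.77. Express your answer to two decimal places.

pH = 8.77

C18H21NO3 + H2O ⇌ C18H22NO3+ + OH-
Kb = 10^(−5.77) = 1.70 × 10^-6
Kb = [OH-]²/(2.59e-05 − [OH-]) = 1.70 × 10^-6
Here C₀/Kb ≈ 15.2, so the small-[OH-] approximation fails. Use the quadratic:
[OH-] = (−Kb + √(Kb² + 4·Kb·C₀))/2 = 5.84 × 10^-6 M
pOH = 5.23, so pH = 14.00 − pOH = 8.77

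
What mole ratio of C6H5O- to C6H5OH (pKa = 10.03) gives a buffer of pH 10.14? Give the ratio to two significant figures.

pH = pKa + log(r) ⇒ log(r) = 10.14 − 10.03 = +0.11
r = [C6H5O-]/[C6H5OH] = 10^(+0.11) = 1.29

ratio = 1.3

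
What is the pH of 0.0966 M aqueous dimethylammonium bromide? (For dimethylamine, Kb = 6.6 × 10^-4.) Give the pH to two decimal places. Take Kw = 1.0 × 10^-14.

(CH3)2NH2+ is the conjugate acid of the weak base (CH3)2NH.
Ka = Kw/Kb = 1.0×10^-14 / 6.6 × 10^-4 = 1.52 × 10^-11
From the ICE table, Ka = x²/(0.0966 − x) = 1.52 × 10^-11.
Assume x ≪ 0.0966: x ≈ √(1.52 × 10^-11 × 0.0966) = 1.21 × 10^-6 M
pH = −log[H+] = −log(1.21 × 10^-6) = 5.92

pH = 5.92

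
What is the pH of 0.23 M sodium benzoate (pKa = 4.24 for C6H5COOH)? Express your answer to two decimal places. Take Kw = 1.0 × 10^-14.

pH = 8.80

C6H5COO- is the conjugate base of the weak acid C6H5COOH.
Ka = 10^(−4.24) = 5.75 × 10^-5
Kb = Kw/Ka = 1.0×10^-14 / 5.75 × 10^-5 = 1.74 × 10^-10
Let x = [OH-] at equilibrium. Kb = x²/(0.23 − x).
Neglecting x in the denominator: x = √(1.74 × 10^-10 × 0.23) = 6.33 × 10^-6 M
(x/C₀ = 0.0028% < 5%, so the approximation holds.)
pOH = 5.20, so pH = 14.00 − pOH = 8.80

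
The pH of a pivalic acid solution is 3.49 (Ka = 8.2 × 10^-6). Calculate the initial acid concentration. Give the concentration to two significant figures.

[H+] = 10^(-3.49) = 3.24 × 10^-4 M = x
Ka = x²/(C₀ − x) ⇒ C₀ = x + x²/Ka
C₀ = 3.24 × 10^-4 + (3.24 × 10^-4)²/(8.2 × 10^-6) = 1.31 × 10^-2 M

C₀ = 1.3 × 10^-2 M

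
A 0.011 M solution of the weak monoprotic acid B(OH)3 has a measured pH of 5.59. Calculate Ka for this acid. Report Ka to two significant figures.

[H+] = 10^(-5.59) = 2.57 × 10^-6 M
At equilibrium [HA] = 0.011 − 2.57 × 10^-6 = 1.10 × 10^-2 M
Ka = [H+][A-]/[HA] = (2.57 × 10^-6)² / 1.10 × 10^-2 = 6.0 × 10^-10

Ka = 6.0 × 10^-10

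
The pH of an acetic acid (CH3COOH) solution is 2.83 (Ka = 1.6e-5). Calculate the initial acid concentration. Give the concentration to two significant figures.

[H+] = 10^(-2.83) = 1.48 × 10^-3 M = x
Ka = x²/(C₀ − x) ⇒ C₀ = x + x²/Ka
C₀ = 1.48 × 10^-3 + (1.48 × 10^-3)²/(1.6 × 10^-5) = 1.38 × 10^-1 M

C₀ = 1.4 × 10^-1 M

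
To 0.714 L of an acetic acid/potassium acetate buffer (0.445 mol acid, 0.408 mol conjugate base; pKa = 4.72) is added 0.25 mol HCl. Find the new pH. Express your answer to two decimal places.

pH = 4.08

Added H+ converts CH3COO- to CH3COOH: CH3COOH → 0.695 mol, CH3COO- → 0.158 mol.
pH = pKa + log(n_CH3COO-/n_CH3COOH) = 4.72 + log(0.158/0.695) = 4.72 + (-0.643)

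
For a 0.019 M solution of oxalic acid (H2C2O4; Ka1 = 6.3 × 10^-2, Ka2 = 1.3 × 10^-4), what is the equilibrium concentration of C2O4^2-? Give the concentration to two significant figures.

1.3 × 10^-4 M

First ionization gives [H+] ≈ [HC2O4-] = 1.53 × 10^-2 M.
Second step: Ka2 = [H+][C2O4^2-]/[HC2O4-] ≈ [C2O4^2-] (since [H+] ≈ [HC2O4-]).
So [C2O4^2-] ≈ Ka2.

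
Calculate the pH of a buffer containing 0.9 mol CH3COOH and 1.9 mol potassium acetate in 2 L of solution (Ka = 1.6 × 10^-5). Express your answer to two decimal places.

pKa = −log(1.6 × 10^-5) = 4.796
Using pH = pKa + log([base]/[acid]) with [base]/[acid] = 1.9/0.9:
pH = 4.796 + (+0.325) = 5.12

pH = 5.12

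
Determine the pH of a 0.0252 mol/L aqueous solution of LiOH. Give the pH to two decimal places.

pH = 12.40

LiOH is a strong base; [OH-] = 0.0252 M.
pOH = -log(0.0252) = 1.60
pH = 14.00 - 1.60 = 12.40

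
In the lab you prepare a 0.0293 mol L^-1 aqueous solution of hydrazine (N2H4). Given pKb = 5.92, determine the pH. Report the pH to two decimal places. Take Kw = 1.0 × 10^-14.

pH = 10.27

N2H4 + H2O ⇌ N2H5+ + OH-
Kb = 10^(−5.92) = 1.20 × 10^-6
From the ICE table, Kb = x²/(0.0293 − x) = 1.20 × 10^-6.
Assume x ≪ 0.0293: x ≈ √(1.20 × 10^-6 × 0.0293) = 1.88 × 10^-4 M
(x/C₀ = 0.64% < 5%, so the approximation holds.)
pOH = 3.73, so pH = 14.00 − pOH = 10.27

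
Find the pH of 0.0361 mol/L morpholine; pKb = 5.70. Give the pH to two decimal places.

C4H8ONH + H2O ⇌ C4H8ONH2+ + OH-
Kb = 10^(−5.70) = 2.00 × 10^-6
Let x = [OH-] at equilibrium. Kb = x²/(0.0361 − x).
Assume x ≪ 0.0361: x ≈ √(2.00 × 10^-6 × 0.0361) = 2.69 × 10^-4 M
Check: 0.74% ionized — well under 5%, approximation valid.
pOH = −log(2.69 × 10^-4) = 3.57; pH = 14.00 − 3.57 = 10.43

pH = 10.43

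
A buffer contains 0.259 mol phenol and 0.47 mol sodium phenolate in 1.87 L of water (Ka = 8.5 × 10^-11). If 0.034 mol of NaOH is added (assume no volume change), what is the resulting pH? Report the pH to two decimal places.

After neutralization: n(C6H5OH) = 0.225 mol, n(C6H5O-) = 0.504 mol.
pKa = −log(8.5 × 10^-11) = 10.071
Henderson–Hasselbalch with mole ratio 0.504/0.225: pH = 10.071 + (+0.350)

pH = 10.42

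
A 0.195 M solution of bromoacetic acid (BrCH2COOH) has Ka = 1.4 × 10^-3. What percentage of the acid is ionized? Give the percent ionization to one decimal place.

8.1%

BrCH2COOH ⇌ BrCH2COO- + H+; let x = [H+] at equilibrium.
Solve x² + 0.0014x − 0.000273 = 0 → x = 1.58 × 10^-2 M
Fraction ionized = 1.58 × 10^-2 / 0.195 = 0.0810 → 8.1%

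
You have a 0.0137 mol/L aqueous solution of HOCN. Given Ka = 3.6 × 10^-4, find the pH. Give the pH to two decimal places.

HOCN ⇌ OCN- + H+
Ka = x²/(0.0137 − x) = 3.6 × 10^-4
x is not negligible relative to C₀; solve x² + 0.00036·x − 4.93e-06 = 0.
x = [−0.00036 + √(0.00036² + 1.97e-05)]/2 = 2.05 × 10^-3 M
pH = −log(2.05 × 10^-3) = 2.69

pH = 2.69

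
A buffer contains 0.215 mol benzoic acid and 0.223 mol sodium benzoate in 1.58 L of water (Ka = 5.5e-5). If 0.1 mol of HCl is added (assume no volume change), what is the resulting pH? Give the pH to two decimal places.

After neutralization: n(C6H5COOH) = 0.315 mol, n(C6H5COO-) = 0.123 mol.
pKa = −log(5.5 × 10^-5) = 4.260
pH = pKa + log([A⁻]/[HA]) = 4.260 + log(0.123/0.315) = 4.260 -0.408

pH = 3.85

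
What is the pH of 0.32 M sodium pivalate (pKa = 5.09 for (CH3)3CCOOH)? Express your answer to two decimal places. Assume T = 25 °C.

pH = 9.30

(CH3)3CCOO- is the conjugate base of the weak acid (CH3)3CCOOH.
Ka = 10^(−5.09) = 8.13 × 10^-6
Kb = Kw/Ka = 1.0×10^-14 / 8.13 × 10^-6 = 1.23 × 10^-9
Kb = x²/(0.32 − x) = 1.23 × 10^-9
Since Kb ≪ C₀, x ≈ √(Kb·C₀) = 1.98 × 10^-5 M.
Check: 0.0062% ionized — well under 5%, approximation valid.
pOH = 4.70, so pH = 14.00 − pOH = 9.30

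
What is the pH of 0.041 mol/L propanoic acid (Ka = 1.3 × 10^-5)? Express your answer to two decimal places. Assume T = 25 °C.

CH3CH2COOH ⇌ CH3CH2COO- + H+
From the ICE table, Ka = x²/(0.041 − x) = 1.3 × 10^-5.
Assume x ≪ 0.041: x ≈ √(1.3 × 10^-5 × 0.041) = 7.30 × 10^-4 M
pH = −log[H+] = −log(7.30 × 10^-4) = 3.14

pH = 3.14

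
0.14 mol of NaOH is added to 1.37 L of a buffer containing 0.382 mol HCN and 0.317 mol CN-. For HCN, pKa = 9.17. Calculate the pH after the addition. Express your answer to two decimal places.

pH = 9.45

OH- converts HCN to CN-: HCN → 0.242 mol, CN- → 0.457 mol.
pH = pKa + log([A⁻]/[HA]) = 9.17 + log(0.457/0.242) = 9.17 +0.276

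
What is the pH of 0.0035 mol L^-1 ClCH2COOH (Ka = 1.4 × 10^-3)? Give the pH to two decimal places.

pH = 2.79

ClCH2COOH ⇌ ClCH2COO- + H+
Ka = x²/(0.0035 − x) = 1.4 × 10^-3
The 5% rule fails; solving x² + Ka·x − Ka·C₀ = 0 exactly:
x = (−Ka + √(Ka² + 4·Ka·C₀))/2 = 1.62 × 10^-3 M
pH = −log(1.62 × 10^-3) = 2.79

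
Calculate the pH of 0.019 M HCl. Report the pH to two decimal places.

HCl is a strong acid and dissociates completely, so [H+] = 0.019 M.
pH = -log(0.019) = 1.72

pH = 1.72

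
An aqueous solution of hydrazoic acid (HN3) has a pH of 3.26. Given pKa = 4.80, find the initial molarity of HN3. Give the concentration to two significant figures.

[H+] = 10^(-3.26) = 5.50 × 10^-4 M = x
Ka = 10^(−4.80) = 1.58 × 10^-5
Ka = x²/(C₀ − x) ⇒ C₀ = x + x²/Ka
C₀ = 5.50 × 10^-4 + (5.50 × 10^-4)²/(1.58 × 10^-5) = 1.97 × 10^-2 M

C₀ = 2.0 × 10^-2 M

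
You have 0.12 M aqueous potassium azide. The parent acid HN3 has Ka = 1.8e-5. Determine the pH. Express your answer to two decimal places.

N3- is the conjugate base of the weak acid HN3.
Kb = Kw/Ka = 1.0×10^-14 / 1.8 × 10^-5 = 5.56 × 10^-10
From the ICE table, Kb = x²/(0.12 − x) = 5.56 × 10^-10.
Neglecting x in the denominator: x = √(5.56 × 10^-10 × 0.12) = 8.17 × 10^-6 M
Check: 0.0068% ionized — well under 5%, approximation valid.
pOH = 5.09, so pH = 14.00 − pOH = 8.91

pH = 8.91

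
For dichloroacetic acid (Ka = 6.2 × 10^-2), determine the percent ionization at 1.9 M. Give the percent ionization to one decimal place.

Cl2CHCOOH ⇌ Cl2CHCOO- + H+; let x = [H+] at equilibrium.
Solve x² + 0.062x − 0.118 = 0 → x = 3.14 × 10^-1 M
% ionization = x/C₀ × 100% = 3.14 × 10^-1/1.9 × 100% = 16.5%

16.5%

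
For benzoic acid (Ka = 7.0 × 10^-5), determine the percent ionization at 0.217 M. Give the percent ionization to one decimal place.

1.8%

C6H5COOH ⇌ C6H5COO- + H+; let x = [H+] at equilibrium.
x ≈ √(Ka·C₀) = √(7.0 × 10^-5 × 0.217) = 3.90 × 10^-3 M
% ionization = x/C₀ × 100% = 3.90 × 10^-3/0.217 × 100% = 1.8%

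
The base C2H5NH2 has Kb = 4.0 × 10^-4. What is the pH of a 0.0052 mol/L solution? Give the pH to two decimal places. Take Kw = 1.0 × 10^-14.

C2H5NH2 + H2O ⇌ C2H5NH3+ + OH-
Kb = [OH-]²/(0.0052 − [OH-]) = 4.0 × 10^-4
The 5% rule fails; solving [OH-]² + Kb·[OH-] − Kb·C₀ = 0 exactly:
[OH-] = (−Kb + √(Kb² + 4·Kb·C₀))/2 = 1.26 × 10^-3 M
pOH = 2.90, so pH = 14.00 − pOH = 11.10

pH = 11.10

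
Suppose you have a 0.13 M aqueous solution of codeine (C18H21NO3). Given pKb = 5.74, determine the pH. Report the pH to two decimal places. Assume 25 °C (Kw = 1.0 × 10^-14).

pH = 10.69

C18H21NO3 + H2O ⇌ C18H22NO3+ + OH-
Kb = 10^(−5.74) = 1.82 × 10^-6
Kb = [OH-]²/(0.13 − [OH-]) = 1.82 × 10^-6
Neglecting [OH-] in the denominator: [OH-] = √(1.82 × 10^-6 × 0.13) = 4.86 × 10^-4 M
pOH = 3.31, so pH = 14.00 − pOH = 10.69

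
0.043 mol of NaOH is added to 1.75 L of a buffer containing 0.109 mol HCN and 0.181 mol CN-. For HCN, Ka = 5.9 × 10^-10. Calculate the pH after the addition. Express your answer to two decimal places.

After neutralization: n(HCN) = 0.066 mol, n(CN-) = 0.224 mol.
pKa = −log(5.9 × 10^-10) = 9.229
pH = pKa + log([A⁻]/[HA]) = 9.229 + log(0.224/0.066) = 9.229 +0.531

pH = 9.76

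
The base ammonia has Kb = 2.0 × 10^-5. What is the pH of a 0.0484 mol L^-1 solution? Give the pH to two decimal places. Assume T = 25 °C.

pH = 10.99

NH3 + H2O ⇌ NH4+ + OH-
Kb = [OH-]²/(0.0484 − [OH-]) = 2.0 × 10^-5
Since Kb ≪ C₀, [OH-] ≈ √(Kb·C₀) = 9.84 × 10^-4 M.
([OH-]/C₀ = 2% < 5%, so the approximation holds.)
pOH = −log(9.84 × 10^-4) = 3.01; pH = 14.00 − 3.01 = 10.99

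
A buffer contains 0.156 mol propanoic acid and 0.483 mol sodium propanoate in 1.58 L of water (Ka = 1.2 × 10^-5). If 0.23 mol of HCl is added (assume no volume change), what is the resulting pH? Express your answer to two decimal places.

Added H+ converts CH3CH2COO- to CH3CH2COOH: CH3CH2COOH → 0.386 mol, CH3CH2COO- → 0.253 mol.
pKa = −log(1.2 × 10^-5) = 4.921
pH = pKa + log(n_CH3CH2COO-/n_CH3CH2COOH) = 4.921 + log(0.253/0.386) = 4.921 + (-0.183)

pH = 4.74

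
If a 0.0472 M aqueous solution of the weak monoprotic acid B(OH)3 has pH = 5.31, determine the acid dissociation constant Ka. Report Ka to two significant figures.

Ka = 5.1 × 10^-10

[H+] = 10^(-5.31) = 4.90 × 10^-6 M
At equilibrium [HA] = 0.0472 − 4.90 × 10^-6 = 4.72 × 10^-2 M
Ka = [H+][A-]/[HA] = (4.90 × 10^-6)² / 4.72 × 10^-2 = 5.1 × 10^-10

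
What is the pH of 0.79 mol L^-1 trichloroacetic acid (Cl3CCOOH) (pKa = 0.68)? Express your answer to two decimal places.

Cl3CCOOH ⇌ Cl3CCOO- + H+
Ka = 10^(−0.68) = 2.09 × 10^-1
Ka = x²/(0.79 − x) = 2.09 × 10^-1
Here C₀/Ka ≈ 3.78, so the small-x approximation fails. Use the quadratic:
x = [−0.209 + √(0.209² + 0.66)]/2 = 3.15 × 10^-1 M
pH = −log(3.15 × 10^-1) = 0.50

pH = 0.50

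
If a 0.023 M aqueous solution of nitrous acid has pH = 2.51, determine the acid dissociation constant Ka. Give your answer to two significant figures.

Ka = 4.8 × 10^-4

[H+] = 10^(-2.51) = 3.09 × 10^-3 M
At equilibrium [HA] = 0.023 − 3.09 × 10^-3 = 1.99 × 10^-2 M
Ka = [H+][A-]/[HA] = (3.09 × 10^-3)² / 1.99 × 10^-2 = 4.8 × 10^-4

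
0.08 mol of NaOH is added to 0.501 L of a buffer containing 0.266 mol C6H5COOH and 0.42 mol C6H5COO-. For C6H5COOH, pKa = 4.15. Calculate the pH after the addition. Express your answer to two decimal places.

After neutralization: n(C6H5COOH) = 0.186 mol, n(C6H5COO-) = 0.5 mol.
pH = pKa + log([A⁻]/[HA]) = 4.15 + log(0.5/0.186) = 4.15 +0.429

pH = 4.58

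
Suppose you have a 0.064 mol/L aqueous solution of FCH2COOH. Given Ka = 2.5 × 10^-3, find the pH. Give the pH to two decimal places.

FCH2COOH ⇌ FCH2COO- + H+
From the ICE table, Ka = [H+]²/(0.064 − [H+]) = 2.5 × 10^-3.
Here C₀/Ka ≈ 25.6, so the small-[H+] approximation fails. Use the quadratic:
[H+] = [−0.0025 + √(0.0025² + 0.00064)]/2 = 1.15 × 10^-2 M
pH = −log(1.15 × 10^-2) = 1.94

pH = 1.94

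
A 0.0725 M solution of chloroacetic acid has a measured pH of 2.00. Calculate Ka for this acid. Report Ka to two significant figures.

[H+] = 10^(-2.00) = 1.00 × 10^-2 M
At equilibrium [HA] = 0.0725 − 1.00 × 10^-2 = 6.25 × 10^-2 M
Ka = [H+][A-]/[HA] = (1.00 × 10^-2)² / 6.25 × 10^-2 = 1.6 × 10^-3

Ka = 1.6 × 10^-3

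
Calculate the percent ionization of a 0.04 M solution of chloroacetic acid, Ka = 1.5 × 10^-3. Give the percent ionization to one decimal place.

ClCH2COOH ⇌ ClCH2COO- + H+; let x = [H+] at equilibrium.
Ka = x²/(C₀ − x); solving the quadratic gives x = 7.03 × 10^-3 M.
Fraction ionized = 7.03 × 10^-3 / 0.04 = 0.1757 → 17.6%

17.6%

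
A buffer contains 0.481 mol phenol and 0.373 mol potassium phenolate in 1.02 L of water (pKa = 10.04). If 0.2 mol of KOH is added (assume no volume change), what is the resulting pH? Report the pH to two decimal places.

OH- converts C6H5OH to C6H5O-: C6H5OH → 0.281 mol, C6H5O- → 0.573 mol.
pH = pKa + log([A⁻]/[HA]) = 10.04 + log(0.573/0.281) = 10.04 +0.309

pH = 10.35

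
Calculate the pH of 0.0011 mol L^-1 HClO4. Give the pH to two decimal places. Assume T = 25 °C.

pH = 2.96

HClO4 is a strong acid and dissociates completely, so [H+] = 0.0011 M.
pH = -log(0.0011) = 2.96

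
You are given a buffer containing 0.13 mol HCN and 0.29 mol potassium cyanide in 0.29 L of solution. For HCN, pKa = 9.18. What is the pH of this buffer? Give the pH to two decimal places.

pH = 9.53

pH = pKa + log([A⁻]/[HA]) = 9.18 + log(0.29/0.13)
pH = 9.18 + (+0.348) = 9.53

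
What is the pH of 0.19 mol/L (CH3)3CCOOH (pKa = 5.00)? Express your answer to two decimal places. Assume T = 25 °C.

(CH3)3CCOOH ⇌ (CH3)3CCOO- + H+
Ka = 10^(−5.00) = 1.00 × 10^-5
Ka = [H+]²/(0.19 − [H+]) = 1.00 × 10^-5
Neglecting [H+] in the denominator: [H+] = √(1.00 × 10^-5 × 0.19) = 1.38 × 10^-3 M
Check: 0.73% ionized — well under 5%, approximation valid.
pH = −log[H+] = −log(1.38 × 10^-3) = 2.86

pH = 2.86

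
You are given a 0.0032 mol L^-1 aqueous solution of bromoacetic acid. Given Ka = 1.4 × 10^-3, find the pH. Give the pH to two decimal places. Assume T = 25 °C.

pH = 2.82

BrCH2COOH ⇌ BrCH2COO- + H+
Let x = [H+] at equilibrium. Ka = x²/(0.0032 − x).
Here C₀/Ka ≈ 2.29, so the small-x approximation fails. Use the quadratic:
x = [−0.0014 + √(0.0014² + 1.79e-05)]/2 = 1.53 × 10^-3 M
pH = −log(1.53 × 10^-3) = 2.82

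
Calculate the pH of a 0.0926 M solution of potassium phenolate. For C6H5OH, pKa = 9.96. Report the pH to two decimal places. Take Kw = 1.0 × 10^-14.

C6H5O- is the conjugate base of the weak acid C6H5OH.
Ka = 10^(−9.96) = 1.10 × 10^-10
Kb = Kw/Ka = 1.0×10^-14 / 1.10 × 10^-10 = 9.09 × 10^-5
Kb = [OH-]²/(0.0926 − [OH-]) = 9.09 × 10^-5
Neglecting [OH-] in the denominator: [OH-] = √(9.09 × 10^-5 × 0.0926) = 2.90 × 10^-3 M
([OH-]/C₀ = 3.1% < 5%, so the approximation holds.)
pOH = 2.54, so pH = 14.00 − pOH = 11.46

pH = 11.46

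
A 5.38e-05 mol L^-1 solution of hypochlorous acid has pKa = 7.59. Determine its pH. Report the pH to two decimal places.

HOCl ⇌ OCl- + H+
Ka = 10^(−7.59) = 2.57 × 10^-8
Ka = [H+]²/(5.38e-05 − [H+]) = 2.57 × 10^-8
Assume [H+] ≪ 5.38e-05: [H+] ≈ √(2.57 × 10^-8 × 5.38e-05) = 1.18 × 10^-6 M
pH = −log(1.18 × 10^-6) = 5.93

pH = 5.93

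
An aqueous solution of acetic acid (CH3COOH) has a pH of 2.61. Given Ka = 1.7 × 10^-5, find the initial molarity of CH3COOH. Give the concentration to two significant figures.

C₀ = 3.6 × 10^-1 M

[H+] = 10^(-2.61) = 2.45 × 10^-3 M = x
Ka = x²/(C₀ − x) ⇒ C₀ = x + x²/Ka
C₀ = 2.45 × 10^-3 + (2.45 × 10^-3)²/(1.7 × 10^-5) = 3.56 × 10^-1 M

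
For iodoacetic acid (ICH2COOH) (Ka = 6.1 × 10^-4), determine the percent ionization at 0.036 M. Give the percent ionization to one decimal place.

ICH2COOH ⇌ ICH2COO- + H+; let x = [H+] at equilibrium.
Ka = x²/(C₀ − x); solving the quadratic gives x = 4.39 × 10^-3 M.
% ionization = x/C₀ × 100% = 4.39 × 10^-3/0.036 × 100% = 12.2%

12.2%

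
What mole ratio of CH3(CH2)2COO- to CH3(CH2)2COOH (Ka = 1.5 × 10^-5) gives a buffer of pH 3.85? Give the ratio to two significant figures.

ratio = 0.11

pKa = -log(1.5 × 10^-5) = 4.824
pH = pKa + log(r) ⇒ log(r) = 3.85 − 4.824 = -0.974
r = [CH3(CH2)2COO-]/[CH3(CH2)2COOH] = 10^(-0.974) = 0.106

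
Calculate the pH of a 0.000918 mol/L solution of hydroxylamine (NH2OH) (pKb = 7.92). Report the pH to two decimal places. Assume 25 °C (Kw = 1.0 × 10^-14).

NH2OH + H2O ⇌ NH3OH+ + OH-
Kb = 10^(−7.92) = 1.20 × 10^-8
Kb = [OH-]²/(0.000918 − [OH-]) = 1.20 × 10^-8
Since Kb ≪ C₀, [OH-] ≈ √(Kb·C₀) = 3.32 × 10^-6 M.
([OH-]/C₀ = 0.36% < 5%, so the approximation holds.)
pOH = −log(3.32 × 10^-6) = 5.48; pH = 14.00 − 5.48 = 8.52

pH = 8.52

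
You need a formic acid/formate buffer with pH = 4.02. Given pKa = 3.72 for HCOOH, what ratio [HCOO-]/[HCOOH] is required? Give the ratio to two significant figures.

ratio = 2.0

pH = pKa + log(r) ⇒ log(r) = 4.02 − 3.72 = +0.30
r = [HCOO-]/[HCOOH] = 10^(+0.30) = 2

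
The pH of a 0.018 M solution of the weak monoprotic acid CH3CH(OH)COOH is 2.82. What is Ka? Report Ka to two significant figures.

Ka = 1.4 × 10^-4

[H+] = 10^(-2.82) = 1.51 × 10^-3 M
At equilibrium [HA] = 0.018 − 1.51 × 10^-3 = 1.65 × 10^-2 M
Ka = [H+][A-]/[HA] = (1.51 × 10^-3)² / 1.65 × 10^-2 = 1.4 × 10^-4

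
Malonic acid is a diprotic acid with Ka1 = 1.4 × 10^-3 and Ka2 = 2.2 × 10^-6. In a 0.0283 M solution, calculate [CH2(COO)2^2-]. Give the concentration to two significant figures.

First ionization gives [H+] ≈ [CH2(COOH)COO-] = 5.63 × 10^-3 M.
Second step: Ka2 = [H+][CH2(COO)2^2-]/[CH2(COOH)COO-] ≈ [CH2(COO)2^2-] (since [H+] ≈ [CH2(COOH)COO-]).
So [CH2(COO)2^2-] ≈ Ka2.

2.2 × 10^-6 M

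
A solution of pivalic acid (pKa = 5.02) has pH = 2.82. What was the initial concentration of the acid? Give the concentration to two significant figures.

[H+] = 10^(-2.82) = 1.51 × 10^-3 M = x
Ka = 10^(−5.02) = 9.55 × 10^-6
Ka = x²/(C₀ − x) ⇒ C₀ = x + x²/Ka
C₀ = 1.51 × 10^-3 + (1.51 × 10^-3)²/(9.55 × 10^-6) = 2.40 × 10^-1 M

C₀ = 2.4 × 10^-1 M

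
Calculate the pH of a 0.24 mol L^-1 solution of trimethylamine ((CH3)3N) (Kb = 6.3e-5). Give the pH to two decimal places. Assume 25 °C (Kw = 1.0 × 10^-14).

(CH3)3N + H2O ⇌ (CH3)3NH+ + OH-
Kb = x²/(0.24 − x) = 6.3 × 10^-5
Assume x ≪ 0.24: x ≈ √(6.3 × 10^-5 × 0.24) = 3.89 × 10^-3 M
(x/C₀ = 1.6% < 5%, so the approximation holds.)
pOH = 2.41, so pH = 14.00 − pOH = 11.59

pH = 11.59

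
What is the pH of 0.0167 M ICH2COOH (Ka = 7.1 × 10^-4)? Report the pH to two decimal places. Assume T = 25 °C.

pH = 2.51

ICH2COOH ⇌ ICH2COO- + H+
Ka = [H+]²/(0.0167 − [H+]) = 7.1 × 10^-4
[H+] is not negligible relative to C₀; solve [H+]² + 0.00071·[H+] − 1.19e-05 = 0.
[H+] = [−0.00071 + √(0.00071² + 4.74e-05)]/2 = 3.11 × 10^-3 M
pH = −log(3.11 × 10^-3) = 2.51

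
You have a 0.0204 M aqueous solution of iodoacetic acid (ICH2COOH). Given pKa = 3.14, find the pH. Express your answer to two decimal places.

ICH2COOH ⇌ ICH2COO- + H+
Ka = 10^(−3.14) = 7.24 × 10^-4
Ka = [H+]²/(0.0204 − [H+]) = 7.24 × 10^-4
The 5% rule fails; solving [H+]² + Ka·[H+] − Ka·C₀ = 0 exactly:
[H+] = [−0.000724 + √(0.000724² + 5.91e-05)]/2 = 3.50 × 10^-3 M
pH = −log(3.50 × 10^-3) = 2.46

pH = 2.46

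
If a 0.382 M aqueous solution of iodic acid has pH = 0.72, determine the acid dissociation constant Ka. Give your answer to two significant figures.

Ka = 1.9 × 10^-1

[H+] = 10^(-0.72) = 1.91 × 10^-1 M
At equilibrium [HA] = 0.382 − 1.91 × 10^-1 = 1.91 × 10^-1 M
Ka = [H+][A-]/[HA] = (1.91 × 10^-1)² / 1.91 × 10^-1 = 1.9 × 10^-1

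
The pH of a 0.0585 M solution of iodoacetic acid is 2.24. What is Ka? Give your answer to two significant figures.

Ka = 6.3 × 10^-4

[H+] = 10^(-2.24) = 5.75 × 10^-3 M
At equilibrium [HA] = 0.0585 − 5.75 × 10^-3 = 5.28 × 10^-2 M
Ka = [H+][A-]/[HA] = (5.75 × 10^-3)² / 5.28 × 10^-2 = 6.3 × 10^-4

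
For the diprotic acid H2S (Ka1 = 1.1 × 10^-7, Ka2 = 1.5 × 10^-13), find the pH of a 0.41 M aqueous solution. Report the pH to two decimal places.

Since Ka1 ≫ Ka2, the first ionization dominates [H+].
Ka1 = x²/(0.41 − x) = 1.1 × 10^-7
x ≈ √(1.1 × 10^-7 × 0.41) = 2.12 × 10^-4 M
pH = −log(2.12 × 10^-4) = 3.67

pH = 3.67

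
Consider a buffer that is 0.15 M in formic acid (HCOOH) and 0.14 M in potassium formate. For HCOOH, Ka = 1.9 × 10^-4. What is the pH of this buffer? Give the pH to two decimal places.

pH = 3.69

pKa = −log(1.9 × 10^-4) = 3.721
Henderson–Hasselbalch: pH = pKa + log([HCOO-]/[HCOOH]) = 3.721 + log(0.14/0.15)
pH = 3.721 + (-0.030) = 3.69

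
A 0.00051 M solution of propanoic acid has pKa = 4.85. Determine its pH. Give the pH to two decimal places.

pH = 4.11

CH3CH2COOH ⇌ CH3CH2COO- + H+
Ka = 10^(−4.85) = 1.41 × 10^-5
From the ICE table, Ka = [H+]²/(0.00051 − [H+]) = 1.41 × 10^-5.
[H+] is not negligible relative to C₀; solve [H+]² + 1.41e-05·[H+] − 7.19e-09 = 0.
[H+] = (−Ka + √(Ka² + 4·Ka·C₀))/2 = 7.80 × 10^-5 M
pH = −log(7.80 × 10^-5) = 4.11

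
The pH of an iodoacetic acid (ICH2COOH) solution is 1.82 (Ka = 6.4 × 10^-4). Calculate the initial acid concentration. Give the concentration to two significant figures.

C₀ = 3.7 × 10^-1 M

[H+] = 10^(-1.82) = 1.51 × 10^-2 M = x
Ka = x²/(C₀ − x) ⇒ C₀ = x + x²/Ka
C₀ = 1.51 × 10^-2 + (1.51 × 10^-2)²/(6.4 × 10^-4) = 3.71 × 10^-1 M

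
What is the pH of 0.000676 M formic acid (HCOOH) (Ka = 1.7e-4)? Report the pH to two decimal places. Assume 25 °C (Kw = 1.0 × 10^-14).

pH = 3.58

HCOOH ⇌ HCOO- + H+
From the ICE table, Ka = [H+]²/(0.000676 − [H+]) = 1.7 × 10^-4.
[H+] is not negligible relative to C₀; solve [H+]² + 0.00017·[H+] − 1.15e-07 = 0.
[H+] = (−Ka + √(Ka² + 4·Ka·C₀))/2 = 2.64 × 10^-4 M
pH = −log[H+] = −log(2.64 × 10^-4) = 3.58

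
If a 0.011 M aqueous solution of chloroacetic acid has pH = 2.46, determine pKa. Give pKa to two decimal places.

pKa = 2.80

[H+] = 10^(-2.46) = 3.47 × 10^-3 M
At equilibrium [HA] = 0.011 − 3.47 × 10^-3 = 7.53 × 10^-3 M
Ka = [H+][A-]/[HA] = (3.47 × 10^-3)² / 7.53 × 10^-3 = 1.60 × 10^-3
pKa = -log(1.60 × 10^-3) = 2.80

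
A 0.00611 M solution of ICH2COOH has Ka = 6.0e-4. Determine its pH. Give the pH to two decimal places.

pH = 2.79

ICH2COOH ⇌ ICH2COO- + H+
From the ICE table, Ka = [H+]²/(0.00611 − [H+]) = 6.0 × 10^-4.
[H+] is not negligible relative to C₀; solve [H+]² + 0.0006·[H+] − 3.67e-06 = 0.
[H+] = [−0.0006 + √(0.0006² + 1.47e-05)]/2 = 1.64 × 10^-3 M
pH = −log(1.64 × 10^-3) = 2.79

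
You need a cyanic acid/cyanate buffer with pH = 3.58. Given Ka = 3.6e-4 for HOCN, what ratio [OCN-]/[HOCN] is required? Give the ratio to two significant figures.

pKa = -log(3.6 × 10^-4) = 3.444
pH = pKa + log(r) ⇒ log(r) = 3.58 − 3.444 = +0.136
r = [OCN-]/[HOCN] = 10^(+0.136) = 1.37

ratio = 1.4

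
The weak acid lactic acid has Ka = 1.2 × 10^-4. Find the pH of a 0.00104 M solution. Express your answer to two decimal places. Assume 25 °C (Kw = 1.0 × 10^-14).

CH3CH(OH)COOH ⇌ CH3CH(OH)COO- + H+
Ka = [H+]²/(0.00104 − [H+]) = 1.2 × 10^-4
Here C₀/Ka ≈ 8.67, so the small-[H+] approximation fails. Use the quadratic:
[H+] = (−Ka + √(Ka² + 4·Ka·C₀))/2 = 2.98 × 10^-4 M
pH = −log(2.98 × 10^-4) = 3.53

pH = 3.53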